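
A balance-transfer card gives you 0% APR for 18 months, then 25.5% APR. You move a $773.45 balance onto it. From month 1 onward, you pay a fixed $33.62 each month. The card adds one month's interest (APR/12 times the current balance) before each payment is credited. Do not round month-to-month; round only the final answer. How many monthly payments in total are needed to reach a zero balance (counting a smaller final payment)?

Promo months 1–18 at r₀ = 0%/12 = 0; months 19+ at r₁ = 25.5%/12 = 0.02125.
After month 18 (no interest yet): B = $773.45 − 18·$33.62 = $168.29.
Then at r₁ with $33.62/mo: n₂ = −ln(1 − r₁·B/P)/ln(1+r₁) ≈ 5.35 → 6 more payments.

24 months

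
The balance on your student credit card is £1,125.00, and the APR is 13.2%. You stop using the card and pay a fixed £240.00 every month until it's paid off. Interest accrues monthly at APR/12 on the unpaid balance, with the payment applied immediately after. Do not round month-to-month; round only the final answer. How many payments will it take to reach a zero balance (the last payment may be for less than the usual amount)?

Monthly rate r = 13.2%/12 = 1.1% = 0.011.
Recurrence: B ← B·(1+r) − £240.00.
Month 1: interest £12.38; balance after payment £897.38.
Month 2: interest £9.87; balance after payment £667.25.
Month 3: interest £7.34; balance after payment £434.59.
Month 4: interest £4.78; balance after payment £199.37.
Month 5: interest £2.19; balance after payment £0.00.

5 payments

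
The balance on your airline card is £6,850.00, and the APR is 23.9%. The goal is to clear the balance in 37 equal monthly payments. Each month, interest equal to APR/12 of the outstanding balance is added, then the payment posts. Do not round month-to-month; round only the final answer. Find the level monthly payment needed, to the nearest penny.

Monthly rate r = 23.9%/12 = 1.99167% = 0.0199167.
Level-payment amortization: P = B₀·r / (1 − (1+r)^(−n)) = 6850.00·0.0199167 / (1 − 1.01992^(−37)).
Denominator 1 − (1+r)^(−37) = 0.517933984.
P = 136.429 / 0.517933984 ≈ 263.41.

£263.41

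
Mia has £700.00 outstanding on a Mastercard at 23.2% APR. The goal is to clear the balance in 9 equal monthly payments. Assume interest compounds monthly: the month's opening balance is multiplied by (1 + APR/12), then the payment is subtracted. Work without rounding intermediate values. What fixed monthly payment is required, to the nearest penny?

£85.49

Monthly rate r = 23.2%/12 = 1.93333% = 0.0193333.
Level-payment amortization: P = B₀·r / (1 − (1+r)^(−n)) = 700.00·0.0193333 / (1 − 1.01933^(−9)).
Denominator 1 − (1+r)^(−9) = 0.15830652.
P = 13.5333 / 0.15830652 ≈ 85.49.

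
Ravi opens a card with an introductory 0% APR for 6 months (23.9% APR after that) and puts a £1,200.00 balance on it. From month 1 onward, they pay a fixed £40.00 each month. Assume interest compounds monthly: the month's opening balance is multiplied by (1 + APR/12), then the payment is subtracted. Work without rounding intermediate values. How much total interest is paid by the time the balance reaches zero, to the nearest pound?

Promo months 1–6 at r₀ = 0%/12 = 0; months 7+ at r₁ = 23.9%/12 = 0.0199167.
After month 6 (no interest yet): B = £1,200.00 − 6·£40.00 = £960.00.
Then at r₁ with £40.00/mo: n₂ = −ln(1 − r₁·B/P)/ln(1+r₁) ≈ 32.96 → 33 more payments.
Total paid = 38·£40.00 + £38.59 = £1,558.59; interest = £1,558.59 − £1,200.00 = £358.59.

£359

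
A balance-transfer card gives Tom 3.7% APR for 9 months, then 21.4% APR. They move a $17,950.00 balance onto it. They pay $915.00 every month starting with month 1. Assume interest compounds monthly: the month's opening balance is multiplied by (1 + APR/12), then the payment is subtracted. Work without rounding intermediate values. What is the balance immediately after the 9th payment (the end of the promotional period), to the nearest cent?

Promo months 1–9 at r₀ = 3.7%/12 = 0.00308333; months 10+ at r₁ = 21.4%/12 = 0.0178333.
After month 9: iterate B ← B·(1+r₀) − $915.00 for 9 months → $10,117.00.

$10,117.00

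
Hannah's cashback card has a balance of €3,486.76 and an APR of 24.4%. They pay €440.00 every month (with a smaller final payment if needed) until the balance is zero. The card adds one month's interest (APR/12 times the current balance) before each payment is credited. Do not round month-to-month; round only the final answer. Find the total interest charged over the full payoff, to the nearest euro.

Monthly rate r = 24.4%/12 = 2.03333% = 0.0203333.
Payoff takes n = ⌈−ln(1 − rB₀/P)/ln(1+r)⌉ = ⌈8.729⌉ = 9 payments; the last is €321.44.
Total paid = 8·€440.00 + €321.44 = €3,841.44.
Total interest = total paid − principal = €3,841.44 − €3,486.76 = €354.68.

€355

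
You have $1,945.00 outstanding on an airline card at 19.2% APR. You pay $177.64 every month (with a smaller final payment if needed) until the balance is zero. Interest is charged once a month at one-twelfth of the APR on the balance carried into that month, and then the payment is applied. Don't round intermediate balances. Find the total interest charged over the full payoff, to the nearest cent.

$210.53

Monthly rate r = 19.2%/12 = 1.6% = 0.016.
Payoff takes n = ⌈−ln(1 − rB₀/P)/ln(1+r)⌉ = ⌈12.133⌉ = 13 payments; the last is $23.85.
Total paid = 12·$177.64 + $23.85 = $2,155.53.
Total interest = total paid − principal = $2,155.53 − $1,945.00 = $210.53.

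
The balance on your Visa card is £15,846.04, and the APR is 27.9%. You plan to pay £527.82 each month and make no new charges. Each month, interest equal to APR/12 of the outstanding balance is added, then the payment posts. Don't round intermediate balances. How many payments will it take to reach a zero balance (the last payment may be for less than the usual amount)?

53 payments

Monthly rate r = 27.9%/12 = 2.325% = 0.02325.
Recurrence: B ← B·(1+r) − £527.82.
Month 1: interest £368.42; balance after payment £15,686.64.
Month 2: interest £364.71; balance after payment £15,523.53.
Closed form: n = −ln(1 − rB₀/P)/ln(1+r) = −ln(0.302)/ln(1.02325) ≈ 52.095, so the balance reaches zero during payment 53.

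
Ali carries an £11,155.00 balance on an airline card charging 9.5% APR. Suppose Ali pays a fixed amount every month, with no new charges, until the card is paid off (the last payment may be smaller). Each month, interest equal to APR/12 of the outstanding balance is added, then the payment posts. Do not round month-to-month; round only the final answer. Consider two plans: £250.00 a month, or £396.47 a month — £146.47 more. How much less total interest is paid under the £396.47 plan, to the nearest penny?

£1,146.80

Monthly rate r = 9.5%/12 = 0.791667% = 0.00791667.
At £250.00/mo: n = ⌈−ln(1 − rB₀/P)/ln(1+r)⌉ = 56 payments (last £66.15); total interest = total paid − £11,155.00 = £2,661.15.
At £396.47/mo: 32 payments (last £378.78); total interest £1,514.35.
Interest saved = £2,661.15 − £1,514.35 = £1,146.80.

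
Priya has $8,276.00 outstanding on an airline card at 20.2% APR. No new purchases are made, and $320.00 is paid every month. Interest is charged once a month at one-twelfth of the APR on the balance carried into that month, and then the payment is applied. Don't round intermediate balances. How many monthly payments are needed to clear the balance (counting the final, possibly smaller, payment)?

Monthly rate r = 20.2%/12 = 1.68333% = 0.0168333.
Recurrence: B ← B·(1+r) − $320.00.
Month 1: interest $139.31; balance after payment $8,095.31.
Month 2: interest $136.27; balance after payment $7,911.58.
Closed form: n = −ln(1 − rB₀/P)/ln(1+r) = −ln(0.56465)/ln(1.01683) ≈ 34.239, so the balance reaches zero during payment 35.

35 months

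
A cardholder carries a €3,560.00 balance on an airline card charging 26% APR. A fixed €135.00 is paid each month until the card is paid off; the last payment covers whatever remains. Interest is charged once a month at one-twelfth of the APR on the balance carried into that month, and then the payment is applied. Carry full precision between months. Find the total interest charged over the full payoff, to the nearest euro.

Monthly rate r = 26%/12 = 2.16667% = 0.0216667.
Payoff takes n = ⌈−ln(1 − rB₀/P)/ln(1+r)⌉ = ⌈39.521⌉ = 40 payments; the last is €70.63.
Total paid = 39·€135.00 + €70.63 = €5,335.63.
Total interest = total paid − principal = €5,335.63 − €3,560.00 = €1,775.63.

€1,776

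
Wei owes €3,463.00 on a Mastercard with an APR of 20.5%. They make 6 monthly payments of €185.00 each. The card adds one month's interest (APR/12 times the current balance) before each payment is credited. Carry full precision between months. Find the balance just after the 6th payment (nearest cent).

€2,674.97

Monthly rate r = 20.5%/12 = 1.70833% = 0.0170833.
Each month: B ← B·(1+r) − €185.00.
Month 1: interest €59.16; balance after payment €3,337.16.
Month 2: interest €57.01; balance after payment €3,209.17.
Month 3: interest €54.82; balance after payment €3,078.99.
Month 4: interest €52.60; balance after payment €2,946.59.
Month 5: interest €50.34; balance after payment €2,811.93.
Month 6: interest €48.04; balance after payment €2,674.97.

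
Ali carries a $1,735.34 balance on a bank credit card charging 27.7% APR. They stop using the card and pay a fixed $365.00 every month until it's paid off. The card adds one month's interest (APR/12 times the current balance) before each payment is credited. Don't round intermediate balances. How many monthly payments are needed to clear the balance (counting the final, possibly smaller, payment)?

6 months

Monthly rate r = 27.7%/12 = 2.30833% = 0.0230833.
Recurrence: B ← B·(1+r) − $365.00.
Month 1: interest $40.06; balance after payment $1,410.40.
Month 2: interest $32.56; balance after payment $1,077.95.
Month 3: interest $24.88; balance after payment $737.84.
Month 4: interest $17.03; balance after payment $389.87.
Month 5: interest $9.00; balance after payment $33.87.
Month 6: interest $0.78; balance after payment $0.00.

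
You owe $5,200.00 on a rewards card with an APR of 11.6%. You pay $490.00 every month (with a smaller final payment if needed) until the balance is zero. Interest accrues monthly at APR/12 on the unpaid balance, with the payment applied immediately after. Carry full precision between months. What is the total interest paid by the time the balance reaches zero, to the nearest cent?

Monthly rate r = 11.6%/12 = 0.966667% = 0.00966667.
Payoff takes n = ⌈−ln(1 − rB₀/P)/ln(1+r)⌉ = ⌈11.251⌉ = 12 payments; the last is $123.41.
Total paid = 11·$490.00 + $123.41 = $5,513.41.
Total interest = total paid − principal = $5,513.41 − $5,200.00 = $313.41.

$313.41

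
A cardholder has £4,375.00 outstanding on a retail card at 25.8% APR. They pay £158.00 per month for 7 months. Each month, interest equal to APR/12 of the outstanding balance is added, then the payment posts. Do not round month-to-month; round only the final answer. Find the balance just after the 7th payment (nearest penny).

Monthly rate r = 25.8%/12 = 2.15% = 0.0215.
Each month: B ← B·(1+r) − £158.00.
Month 1: interest £94.06; balance after payment £4,311.06.
Month 2: interest £92.69; balance after payment £4,245.75.
Month 3: interest £91.28; balance after payment £4,179.03.
Month 4: interest £89.85; balance after payment £4,110.88.
Month 5: interest £88.38; balance after payment £4,041.27.
Month 6: interest £86.89; balance after payment £3,970.15.
Month 7: interest £85.36; balance after payment £3,897.51.

£3,897.51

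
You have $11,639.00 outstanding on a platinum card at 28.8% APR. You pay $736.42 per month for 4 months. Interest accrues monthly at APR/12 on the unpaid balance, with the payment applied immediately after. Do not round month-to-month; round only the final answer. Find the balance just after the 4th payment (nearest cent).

Monthly rate r = 28.8%/12 = 2.4% = 0.024.
Each month: B ← B·(1+r) − $736.42.
Month 1: interest $279.34; balance after payment $11,181.92.
Month 2: interest $268.37; balance after payment $10,713.86.
Month 3: interest $257.13; balance after payment $10,234.57.
Month 4: interest $245.63; balance after payment $9,743.78.

$9,743.78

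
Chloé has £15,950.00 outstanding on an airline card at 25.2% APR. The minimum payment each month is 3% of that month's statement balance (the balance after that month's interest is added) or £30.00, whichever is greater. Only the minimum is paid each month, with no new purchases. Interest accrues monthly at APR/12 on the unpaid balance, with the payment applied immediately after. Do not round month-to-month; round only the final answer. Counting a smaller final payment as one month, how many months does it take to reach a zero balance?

Monthly rate r = 25.2%/12 = 2.1% = 0.021.
While 3% of the post-interest balance exceeds £30.00, each month B ← (B·(1+r))·(1 − 0.03), i.e. B shrinks by the factor (1+r)·0.97 = 0.99037.
This holds for months 1–289. Entering month 290 the balance is £973.27; 3% of the post-interest balance is now below £30.00, so the flat £30.00 minimum applies from here.
From month 290 a fixed £30.00 at rate r clears £973.27 in 56 more payments. Total: 289 + 56 = 345 months.

345 months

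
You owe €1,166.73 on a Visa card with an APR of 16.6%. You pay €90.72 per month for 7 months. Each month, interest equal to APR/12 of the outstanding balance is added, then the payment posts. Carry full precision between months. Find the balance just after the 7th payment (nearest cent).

€622.50

Monthly rate r = 16.6%/12 = 1.38333% = 0.0138333.
Each month: B ← B·(1+r) − €90.72.
Month 1: interest €16.14; balance after payment €1,092.15.
Month 2: interest €15.11; balance after payment €1,016.54.
Month 3: interest €14.06; balance after payment €939.88.
Month 4: interest €13.00; balance after payment €862.16.
Month 5: interest €11.93; balance after payment €783.37.
Month 6: interest €10.84; balance after payment €703.48.
Month 7: interest €9.73; balance after payment €622.50.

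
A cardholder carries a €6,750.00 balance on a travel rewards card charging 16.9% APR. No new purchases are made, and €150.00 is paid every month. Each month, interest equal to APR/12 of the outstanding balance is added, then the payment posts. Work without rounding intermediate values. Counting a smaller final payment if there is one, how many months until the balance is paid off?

72 payments

Monthly rate r = 16.9%/12 = 1.40833% = 0.0140833.
Recurrence: B ← B·(1+r) − €150.00.
Month 1: interest €95.06; balance after payment €6,695.06.
Month 2: interest €94.29; balance after payment €6,639.35.
Closed form: n = −ln(1 − rB₀/P)/ln(1+r) = −ln(0.36625)/ln(1.01408) ≈ 71.822, so the balance reaches zero during payment 72.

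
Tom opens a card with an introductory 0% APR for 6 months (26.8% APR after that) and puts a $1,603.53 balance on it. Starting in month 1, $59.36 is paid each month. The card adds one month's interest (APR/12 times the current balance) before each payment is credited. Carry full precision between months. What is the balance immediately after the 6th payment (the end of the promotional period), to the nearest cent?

$1,247.37

Promo months 1–6 at r₀ = 0%/12 = 0; months 7+ at r₁ = 26.8%/12 = 0.0223333.
After month 6 (no interest yet): B = $1,603.53 − 6·$59.36 = $1,247.37.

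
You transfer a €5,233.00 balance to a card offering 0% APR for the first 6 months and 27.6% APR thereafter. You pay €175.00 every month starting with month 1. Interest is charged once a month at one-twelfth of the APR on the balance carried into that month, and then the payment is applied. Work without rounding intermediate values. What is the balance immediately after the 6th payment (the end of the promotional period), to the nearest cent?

€4,183.00

Promo months 1–6 at r₀ = 0%/12 = 0; months 7+ at r₁ = 27.6%/12 = 0.023.
After month 6 (no interest yet): B = €5,233.00 − 6·€175.00 = €4,183.00.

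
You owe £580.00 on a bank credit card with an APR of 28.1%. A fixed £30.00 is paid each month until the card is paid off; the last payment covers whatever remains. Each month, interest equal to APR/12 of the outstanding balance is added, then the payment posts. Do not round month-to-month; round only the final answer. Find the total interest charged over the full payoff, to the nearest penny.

£201.29

Monthly rate r = 28.1%/12 = 2.34167% = 0.0234167.
Payoff takes n = ⌈−ln(1 − rB₀/P)/ln(1+r)⌉ = ⌈26.043⌉ = 27 payments; the last is £1.29.
Total paid = 26·£30.00 + £1.29 = £781.29.
Total interest = total paid − principal = £781.29 − £580.00 = £201.29.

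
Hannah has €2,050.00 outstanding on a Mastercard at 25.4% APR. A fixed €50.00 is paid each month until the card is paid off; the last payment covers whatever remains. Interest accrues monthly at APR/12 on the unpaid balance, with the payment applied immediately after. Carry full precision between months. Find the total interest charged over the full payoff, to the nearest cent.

€2,780.91

Monthly rate r = 25.4%/12 = 2.11667% = 0.0211667.
Payoff takes n = ⌈−ln(1 − rB₀/P)/ln(1+r)⌉ = ⌈96.616⌉ = 97 payments; the last is €30.91.
Total paid = 96·€50.00 + €30.91 = €4,830.91.
Total interest = total paid − principal = €4,830.91 − €2,050.00 = €2,780.91.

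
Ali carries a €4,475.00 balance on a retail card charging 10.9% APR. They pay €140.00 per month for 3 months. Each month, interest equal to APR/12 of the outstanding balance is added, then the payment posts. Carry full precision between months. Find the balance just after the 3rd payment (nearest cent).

€4,174.23

Monthly rate r = 10.9%/12 = 0.908333% = 0.00908333.
Each month: B ← B·(1+r) − €140.00.
Month 1: interest €40.65; balance after payment €4,375.65.
Month 2: interest €39.75; balance after payment €4,275.39.
Month 3: interest €38.83; balance after payment €4,174.23.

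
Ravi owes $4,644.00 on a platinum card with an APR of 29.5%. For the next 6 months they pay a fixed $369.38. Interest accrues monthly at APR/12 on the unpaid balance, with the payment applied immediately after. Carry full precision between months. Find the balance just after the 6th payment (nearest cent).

Monthly rate r = 29.5%/12 = 2.45833% = 0.0245833.
Each month: B ← B·(1+r) − $369.38.
Month 1: interest $114.16; balance after payment $4,388.78.
Month 2: interest $107.89; balance after payment $4,127.30.
Month 3: interest $101.46; balance after payment $3,859.38.
Month 4: interest $94.88; balance after payment $3,584.88.
Month 5: interest $88.13; balance after payment $3,303.62.
Month 6: interest $81.21; balance after payment $3,015.46.

$3,015.46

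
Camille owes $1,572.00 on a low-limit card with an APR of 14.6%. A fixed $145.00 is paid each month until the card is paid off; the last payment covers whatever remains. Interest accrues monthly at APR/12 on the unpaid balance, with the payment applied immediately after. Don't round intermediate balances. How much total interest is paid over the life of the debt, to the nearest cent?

Monthly rate r = 14.6%/12 = 1.21667% = 0.0121667.
Payoff takes n = ⌈−ln(1 − rB₀/P)/ln(1+r)⌉ = ⌈11.697⌉ = 12 payments; the last is $101.22.
Total paid = 11·$145.00 + $101.22 = $1,696.22.
Total interest = total paid − principal = $1,696.22 − $1,572.00 = $124.22.

$124.22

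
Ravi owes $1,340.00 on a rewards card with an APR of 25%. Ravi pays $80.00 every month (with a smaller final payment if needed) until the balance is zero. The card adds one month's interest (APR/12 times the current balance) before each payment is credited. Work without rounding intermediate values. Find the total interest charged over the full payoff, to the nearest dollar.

Monthly rate r = 25%/12 = 2.08333% = 0.0208333.
Payoff takes n = ⌈−ln(1 − rB₀/P)/ln(1+r)⌉ = ⌈20.815⌉ = 21 payments; the last is $65.29.
Total paid = 20·$80.00 + $65.29 = $1,665.29.
Total interest = total paid − principal = $1,665.29 − $1,340.00 = $325.29.

$325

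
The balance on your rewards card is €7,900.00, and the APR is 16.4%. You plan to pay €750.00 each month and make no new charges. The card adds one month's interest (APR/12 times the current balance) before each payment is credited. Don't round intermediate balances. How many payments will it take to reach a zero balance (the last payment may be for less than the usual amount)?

Monthly rate r = 16.4%/12 = 1.36667% = 0.0136667.
Recurrence: B ← B·(1+r) − €750.00.
Month 1: interest €107.97; balance after payment €7,257.97.
Month 2: interest €99.19; balance after payment €6,607.16.
Closed form: n = −ln(1 − rB₀/P)/ln(1+r) = −ln(0.85604)/ln(1.01367) ≈ 11.451, so the balance reaches zero during payment 12.

12 months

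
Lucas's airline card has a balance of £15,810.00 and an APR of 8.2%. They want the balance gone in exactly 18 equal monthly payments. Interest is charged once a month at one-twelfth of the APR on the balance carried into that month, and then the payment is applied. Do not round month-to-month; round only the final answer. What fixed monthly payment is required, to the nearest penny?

Monthly rate r = 8.2%/12 = 0.683333% = 0.00683333.
Level-payment amortization: P = B₀·r / (1 − (1+r)^(−n)) = 15810.00·0.00683333 / (1 − 1.00683^(−18)).
Denominator 1 − (1+r)^(−18) = 0.115366333.
P = 108.035 / 0.115366333 ≈ 936.45.

£936.45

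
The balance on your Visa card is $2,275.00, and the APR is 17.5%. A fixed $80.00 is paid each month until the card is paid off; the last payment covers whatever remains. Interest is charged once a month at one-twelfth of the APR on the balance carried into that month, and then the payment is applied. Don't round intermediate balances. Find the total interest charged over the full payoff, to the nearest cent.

$684.82

Monthly rate r = 17.5%/12 = 1.45833% = 0.0145833.
Payoff takes n = ⌈−ln(1 − rB₀/P)/ln(1+r)⌉ = ⌈36.998⌉ = 37 payments; the last is $79.82.
Total paid = 36·$80.00 + $79.82 = $2,959.82.
Total interest = total paid − principal = $2,959.82 − $2,275.00 = $684.82.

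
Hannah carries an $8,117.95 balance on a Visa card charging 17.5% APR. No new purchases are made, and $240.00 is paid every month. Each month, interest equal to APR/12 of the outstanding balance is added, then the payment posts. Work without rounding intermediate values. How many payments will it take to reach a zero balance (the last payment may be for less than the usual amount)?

47 payments

Monthly rate r = 17.5%/12 = 1.45833% = 0.0145833.
Recurrence: B ← B·(1+r) − $240.00.
Month 1: interest $118.39; balance after payment $7,996.34.
Month 2: interest $116.61; balance after payment $7,872.95.
Closed form: n = −ln(1 − rB₀/P)/ln(1+r) = −ln(0.50672)/ln(1.01458) ≈ 46.953, so the balance reaches zero during payment 47.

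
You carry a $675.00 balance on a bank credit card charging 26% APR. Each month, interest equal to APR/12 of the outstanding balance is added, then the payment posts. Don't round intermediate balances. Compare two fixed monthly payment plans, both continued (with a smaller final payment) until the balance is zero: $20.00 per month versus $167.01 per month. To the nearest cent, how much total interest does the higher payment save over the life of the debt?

Monthly rate r = 26%/12 = 2.16667% = 0.0216667.
At $20.00/mo: n = ⌈−ln(1 − rB₀/P)/ln(1+r)⌉ = 62 payments (last $6.04); total interest = total paid − $675.00 = $551.04.
At $167.01/mo: 5 payments (last $46.35); total interest $39.39.
Interest saved = $551.04 − $39.39 = $511.65.

$511.65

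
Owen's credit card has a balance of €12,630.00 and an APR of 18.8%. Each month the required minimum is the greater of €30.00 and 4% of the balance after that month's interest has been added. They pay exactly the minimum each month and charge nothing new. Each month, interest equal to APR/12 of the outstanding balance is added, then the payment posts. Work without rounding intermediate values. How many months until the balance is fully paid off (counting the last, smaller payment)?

144 months

Monthly rate r = 18.8%/12 = 1.56667% = 0.0156667.
While 4% of the post-interest balance exceeds €30.00, each month B ← (B·(1+r))·(1 − 0.04), i.e. B shrinks by the factor (1+r)·0.96 = 0.97504.
This holds for months 1–113. Entering month 114 the balance is €726.00; 4% of the post-interest balance is now below €30.00, so the flat €30.00 minimum applies from here.
From month 114 a fixed €30.00 at rate r clears €726.00 in 31 more payments. Total: 113 + 31 = 144 months.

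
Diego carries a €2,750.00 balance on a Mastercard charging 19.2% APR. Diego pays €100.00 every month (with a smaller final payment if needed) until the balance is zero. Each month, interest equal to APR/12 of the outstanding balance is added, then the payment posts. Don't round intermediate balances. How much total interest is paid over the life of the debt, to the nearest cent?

€902.98

Monthly rate r = 19.2%/12 = 1.6% = 0.016.
Payoff takes n = ⌈−ln(1 − rB₀/P)/ln(1+r)⌉ = ⌈36.528⌉ = 37 payments; the last is €52.98.
Total paid = 36·€100.00 + €52.98 = €3,652.98.
Total interest = total paid − principal = €3,652.98 − €2,750.00 = €902.98.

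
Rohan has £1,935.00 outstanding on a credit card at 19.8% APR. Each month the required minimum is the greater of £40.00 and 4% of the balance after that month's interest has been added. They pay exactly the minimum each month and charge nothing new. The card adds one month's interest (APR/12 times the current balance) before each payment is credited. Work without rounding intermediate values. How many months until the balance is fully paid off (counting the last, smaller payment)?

Monthly rate r = 19.8%/12 = 1.65% = 0.0165.
While 4% of the post-interest balance exceeds £40.00, each month B ← (B·(1+r))·(1 − 0.04), i.e. B shrinks by the factor (1+r)·0.96 = 0.97584.
This holds for months 1–28. Entering month 29 the balance is £975.62; 4% of the post-interest balance is now below £40.00, so the flat £40.00 minimum applies from here.
From month 29 a fixed £40.00 at rate r clears £975.62 in 32 more payments. Total: 28 + 32 = 60 months.

60 months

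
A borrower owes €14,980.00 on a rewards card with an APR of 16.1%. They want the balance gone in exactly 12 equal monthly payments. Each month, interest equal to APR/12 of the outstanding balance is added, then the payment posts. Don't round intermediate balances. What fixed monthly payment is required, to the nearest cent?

Monthly rate r = 16.1%/12 = 1.34167% = 0.0134167.
Level-payment amortization: P = B₀·r / (1 − (1+r)^(−n)) = 14980.00·0.0134167 / (1 − 1.01342^(−12)).
Denominator 1 − (1+r)^(−12) = 0.147796152.
P = 200.982 / 0.147796152 ≈ 1359.86.

€1,359.86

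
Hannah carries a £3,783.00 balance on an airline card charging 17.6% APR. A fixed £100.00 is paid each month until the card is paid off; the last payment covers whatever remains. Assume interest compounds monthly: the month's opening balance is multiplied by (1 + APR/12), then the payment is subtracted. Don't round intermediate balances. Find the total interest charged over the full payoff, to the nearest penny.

Monthly rate r = 17.6%/12 = 1.46667% = 0.0146667.
Payoff takes n = ⌈−ln(1 − rB₀/P)/ln(1+r)⌉ = ⌈55.585⌉ = 56 payments; the last is £58.65.
Total paid = 55·£100.00 + £58.65 = £5,558.65.
Total interest = total paid − principal = £5,558.65 − £3,783.00 = £1,775.65.

£1,775.65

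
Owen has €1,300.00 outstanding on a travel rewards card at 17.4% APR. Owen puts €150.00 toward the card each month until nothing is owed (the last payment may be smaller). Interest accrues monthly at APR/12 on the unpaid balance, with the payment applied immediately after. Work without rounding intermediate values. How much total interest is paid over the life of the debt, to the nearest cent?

€99.53

Monthly rate r = 17.4%/12 = 1.45% = 0.0145.
Payoff takes n = ⌈−ln(1 − rB₀/P)/ln(1+r)⌉ = ⌈9.329⌉ = 10 payments; the last is €49.53.
Total paid = 9·€150.00 + €49.53 = €1,399.53.
Total interest = total paid − principal = €1,399.53 − €1,300.00 = €99.53.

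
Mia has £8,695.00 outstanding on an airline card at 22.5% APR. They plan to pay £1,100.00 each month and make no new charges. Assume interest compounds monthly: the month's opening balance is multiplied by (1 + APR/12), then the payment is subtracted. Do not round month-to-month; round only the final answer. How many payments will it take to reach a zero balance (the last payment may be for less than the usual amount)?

Monthly rate r = 22.5%/12 = 1.875% = 0.01875.
Recurrence: B ← B·(1+r) − £1,100.00.
Month 1: interest £163.03; balance after payment £7,758.03.
Month 2: interest £145.46; balance after payment £6,803.49.
Closed form: n = −ln(1 − rB₀/P)/ln(1+r) = −ln(0.85179)/ln(1.01875) ≈ 8.635, so the balance reaches zero during payment 9.

9 months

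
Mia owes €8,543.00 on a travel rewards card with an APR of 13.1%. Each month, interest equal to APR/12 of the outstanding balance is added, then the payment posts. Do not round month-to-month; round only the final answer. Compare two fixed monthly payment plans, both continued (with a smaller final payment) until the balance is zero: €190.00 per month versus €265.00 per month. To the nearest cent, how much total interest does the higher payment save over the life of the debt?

Monthly rate r = 13.1%/12 = 1.09167% = 0.0109167.
At €190.00/mo: n = ⌈−ln(1 − rB₀/P)/ln(1+r)⌉ = 63 payments (last €32.39); total interest = total paid − €8,543.00 = €3,269.39.
At €265.00/mo: 40 payments (last €251.74); total interest €2,043.74.
Interest saved = €3,269.39 − €2,043.74 = €1,225.65.

€1,225.65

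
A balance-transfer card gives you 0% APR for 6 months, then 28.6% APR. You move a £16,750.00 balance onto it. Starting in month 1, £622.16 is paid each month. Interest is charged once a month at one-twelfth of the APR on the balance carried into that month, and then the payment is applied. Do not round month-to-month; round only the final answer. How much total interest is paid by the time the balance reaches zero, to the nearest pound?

Promo months 1–6 at r₀ = 0%/12 = 0; months 7+ at r₁ = 28.6%/12 = 0.0238333.
After month 6 (no interest yet): B = £16,750.00 − 6·£622.16 = £13,017.04.
Then at r₁ with £622.16/mo: n₂ = −ln(1 − r₁·B/P)/ln(1+r₁) ≈ 29.31 → 30 more payments.
Total paid = 35·£622.16 + £196.78 = £21,972.38; interest = £21,972.38 − £16,750.00 = £5,222.38.

£5,222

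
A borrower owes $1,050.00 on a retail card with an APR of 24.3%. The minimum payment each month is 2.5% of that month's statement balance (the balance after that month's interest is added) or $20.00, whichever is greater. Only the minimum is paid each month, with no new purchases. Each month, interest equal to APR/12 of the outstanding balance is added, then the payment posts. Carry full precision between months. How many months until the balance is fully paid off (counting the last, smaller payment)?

135 months

Monthly rate r = 24.3%/12 = 2.025% = 0.02025.
While 2.5% of the post-interest balance exceeds $20.00, each month B ← (B·(1+r))·(1 − 0.025), i.e. B shrinks by the factor (1+r)·0.975 = 0.99474.
This holds for months 1–56. Entering month 57 the balance is $781.66; 2.5% of the post-interest balance is now below $20.00, so the flat $20.00 minimum applies from here.
From month 57 a fixed $20.00 at rate r clears $781.66 in 79 more payments. Total: 56 + 79 = 135 months.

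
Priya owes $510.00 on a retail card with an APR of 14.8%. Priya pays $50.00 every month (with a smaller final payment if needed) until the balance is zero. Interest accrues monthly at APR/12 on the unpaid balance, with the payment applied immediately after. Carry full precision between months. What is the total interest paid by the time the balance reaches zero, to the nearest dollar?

$38

Monthly rate r = 14.8%/12 = 1.23333% = 0.0123333.
Payoff takes n = ⌈−ln(1 − rB₀/P)/ln(1+r)⌉ = ⌈10.968⌉ = 11 payments; the last is $48.42.
Total paid = 10·$50.00 + $48.42 = $548.42.
Total interest = total paid − principal = $548.42 − $510.00 = $38.42.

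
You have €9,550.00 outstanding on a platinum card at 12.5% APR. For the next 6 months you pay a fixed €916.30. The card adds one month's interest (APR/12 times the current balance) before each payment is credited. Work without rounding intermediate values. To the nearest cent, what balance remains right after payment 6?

€4,519.66

Monthly rate r = 12.5%/12 = 1.04167% = 0.0104167.
Each month: B ← B·(1+r) − €916.30.
Month 1: interest €99.48; balance after payment €8,733.18.
Month 2: interest €90.97; balance after payment €7,907.85.
Month 3: interest €82.37; balance after payment €7,073.92.
Month 4: interest €73.69; balance after payment €6,231.31.
Month 5: interest €64.91; balance after payment €5,379.92.
Month 6: interest €56.04; balance after payment €4,519.66.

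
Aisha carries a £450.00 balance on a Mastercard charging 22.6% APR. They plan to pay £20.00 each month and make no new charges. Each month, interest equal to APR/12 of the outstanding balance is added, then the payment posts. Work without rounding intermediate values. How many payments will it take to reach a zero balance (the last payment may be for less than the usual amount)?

30 payments

Monthly rate r = 22.6%/12 = 1.88333% = 0.0188333.
Recurrence: B ← B·(1+r) − £20.00.
Month 1: interest £8.47; balance after payment £438.48.
Month 2: interest £8.26; balance after payment £426.73.
Closed form: n = −ln(1 − rB₀/P)/ln(1+r) = −ln(0.57625)/ln(1.01883) ≈ 29.543, so the balance reaches zero during payment 30.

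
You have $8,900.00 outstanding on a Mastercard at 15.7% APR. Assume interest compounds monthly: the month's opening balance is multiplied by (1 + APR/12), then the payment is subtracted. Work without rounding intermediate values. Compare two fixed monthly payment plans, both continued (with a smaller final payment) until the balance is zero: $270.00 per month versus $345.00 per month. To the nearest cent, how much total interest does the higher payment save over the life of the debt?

Monthly rate r = 15.7%/12 = 1.30833% = 0.0130833.
At $270.00/mo: n = ⌈−ln(1 − rB₀/P)/ln(1+r)⌉ = 44 payments (last $112.73); total interest = total paid − $8,900.00 = $2,822.73.
At $345.00/mo: 32 payments (last $234.05); total interest $2,029.05.
Interest saved = $2,822.73 − $2,029.05 = $793.68.

$793.68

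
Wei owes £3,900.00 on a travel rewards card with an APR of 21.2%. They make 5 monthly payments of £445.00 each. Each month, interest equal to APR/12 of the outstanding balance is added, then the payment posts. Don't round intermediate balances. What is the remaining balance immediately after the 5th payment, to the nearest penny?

Monthly rate r = 21.2%/12 = 1.76667% = 0.0176667.
Each month: B ← B·(1+r) − £445.00.
Month 1: interest £68.90; balance after payment £3,523.90.
Month 2: interest £62.26; balance after payment £3,141.16.
Month 3: interest £55.49; balance after payment £2,751.65.
Month 4: interest £48.61; balance after payment £2,355.26.
Month 5: interest £41.61; balance after payment £1,951.87.

£1,951.87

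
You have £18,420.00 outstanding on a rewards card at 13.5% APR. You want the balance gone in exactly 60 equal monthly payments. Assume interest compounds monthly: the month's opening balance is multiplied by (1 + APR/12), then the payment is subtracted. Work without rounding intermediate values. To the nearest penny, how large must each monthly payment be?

Monthly rate r = 13.5%/12 = 1.125% = 0.01125.
Level-payment amortization: P = B₀·r / (1 − (1+r)^(−n)) = 18420.00·0.01125 / (1 − 1.01125^(−60)).
Denominator 1 − (1+r)^(−60) = 0.488921134.
P = 207.225 / 0.488921134 ≈ 423.84.

£423.84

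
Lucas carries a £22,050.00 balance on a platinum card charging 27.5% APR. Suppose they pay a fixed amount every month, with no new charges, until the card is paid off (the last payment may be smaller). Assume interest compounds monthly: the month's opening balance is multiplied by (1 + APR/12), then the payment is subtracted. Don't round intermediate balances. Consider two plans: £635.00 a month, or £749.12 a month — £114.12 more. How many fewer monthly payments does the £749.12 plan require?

Monthly rate r = 27.5%/12 = 2.29167% = 0.0229167.
At £635.00/mo: n = ⌈−ln(1 − rB₀/P)/ln(1+r)⌉ = 71 payments (last £68.95); total interest = total paid − £22,050.00 = £22,468.95.
At £749.12/mo: 50 payments (last £408.01); total interest £15,064.89.
Payments saved = 71 − 50 = 21.

21 fewer payments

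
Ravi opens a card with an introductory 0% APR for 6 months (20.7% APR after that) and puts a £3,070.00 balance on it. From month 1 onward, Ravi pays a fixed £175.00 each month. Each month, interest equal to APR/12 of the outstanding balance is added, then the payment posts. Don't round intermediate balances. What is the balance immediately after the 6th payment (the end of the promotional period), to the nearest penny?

£2,020.00

Promo months 1–6 at r₀ = 0%/12 = 0; months 7+ at r₁ = 20.7%/12 = 0.01725.
After month 6 (no interest yet): B = £3,070.00 − 6·£175.00 = £2,020.00.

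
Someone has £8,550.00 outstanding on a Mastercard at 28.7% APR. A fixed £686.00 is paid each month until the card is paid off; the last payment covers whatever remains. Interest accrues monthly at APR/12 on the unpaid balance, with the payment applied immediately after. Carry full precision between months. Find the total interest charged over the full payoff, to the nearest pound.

£1,723

Monthly rate r = 28.7%/12 = 2.39167% = 0.0239167.
Payoff takes n = ⌈−ln(1 − rB₀/P)/ln(1+r)⌉ = ⌈14.975⌉ = 15 payments; the last is £669.31.
Total paid = 14·£686.00 + £669.31 = £10,273.31.
Total interest = total paid − principal = £10,273.31 − £8,550.00 = £1,723.31.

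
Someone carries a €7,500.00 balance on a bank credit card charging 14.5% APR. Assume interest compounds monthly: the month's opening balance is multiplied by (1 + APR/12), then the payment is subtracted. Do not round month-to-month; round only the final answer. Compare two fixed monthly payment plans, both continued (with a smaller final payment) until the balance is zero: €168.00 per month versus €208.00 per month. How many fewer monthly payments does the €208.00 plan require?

17 fewer payments

Monthly rate r = 14.5%/12 = 1.20833% = 0.0120833.
At €168.00/mo: n = ⌈−ln(1 − rB₀/P)/ln(1+r)⌉ = 65 payments (last €92.59); total interest = total paid − €7,500.00 = €3,344.59.
At €208.00/mo: 48 payments (last €132.79); total interest €2,408.79.
Payments saved = 65 − 48 = 17.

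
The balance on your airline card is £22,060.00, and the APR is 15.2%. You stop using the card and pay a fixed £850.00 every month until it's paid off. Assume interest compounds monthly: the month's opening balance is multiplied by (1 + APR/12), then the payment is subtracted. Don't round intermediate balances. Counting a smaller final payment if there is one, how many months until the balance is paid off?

32 payments

Monthly rate r = 15.2%/12 = 1.26667% = 0.0126667.
Recurrence: B ← B·(1+r) − £850.00.
Month 1: interest £279.43; balance after payment £21,489.43.
Month 2: interest £272.20; balance after payment £20,911.63.
Closed form: n = −ln(1 − rB₀/P)/ln(1+r) = −ln(0.67126)/ln(1.01267) ≈ 31.667, so the balance reaches zero during payment 32.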